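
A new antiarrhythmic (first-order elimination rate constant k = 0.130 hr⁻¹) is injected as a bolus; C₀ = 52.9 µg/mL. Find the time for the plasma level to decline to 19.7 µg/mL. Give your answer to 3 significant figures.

C(t) = C₀ e^(−kt)  ⇒  t = ln(C₀/C) / k
t = ln(52.9/19.7) / 0.1300 = 0.9878 / 0.1300 ≈ 7.60 hours

7.60 hours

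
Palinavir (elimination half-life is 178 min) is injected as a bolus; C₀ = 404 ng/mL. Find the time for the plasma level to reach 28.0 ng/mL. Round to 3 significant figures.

685 minutes

k = ln 2 / 178 = 0.003894 min⁻¹
C(t) = C₀ e^(−kt)  ⇒  t = ln(C₀/C) / k
t = ln(404/28.0) / 0.003894 = 2.669 / 0.003894 ≈ 685 minutes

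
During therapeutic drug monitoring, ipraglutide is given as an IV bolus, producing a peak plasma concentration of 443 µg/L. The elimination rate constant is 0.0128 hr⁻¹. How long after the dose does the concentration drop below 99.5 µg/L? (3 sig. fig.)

C(t) = C₀ e^(−kt)  ⇒  t = ln(C₀/C) / k
t = ln(443/99.5) / 0.01280 = 1.493 / 0.01280 ≈ 117 hours

117 hours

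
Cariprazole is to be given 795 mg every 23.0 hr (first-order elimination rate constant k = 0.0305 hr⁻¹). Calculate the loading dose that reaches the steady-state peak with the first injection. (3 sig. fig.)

Accumulation ratio R = 1 / (1 − e^(−kτ)) = 1 / (1 − e^(−0.03050×23.0)) = 1 / (1 − 0.4958) = 1.984
Loading dose = maintenance dose × R = 795 × 1.984 ≈ 1580 mg

1580 mg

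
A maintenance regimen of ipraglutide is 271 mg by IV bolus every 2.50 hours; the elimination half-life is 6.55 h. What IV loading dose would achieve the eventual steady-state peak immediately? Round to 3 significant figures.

k = ln 2 / 6.55 = 0.1058 h⁻¹
Accumulation ratio R = 1 / (1 − e^(−kτ)) = 1 / (1 − e^(−0.1058×2.50)) = 1 / (1 − 0.7675) = 4.302
Loading dose = maintenance dose × R = 271 × 4.302 ≈ 1170 mg

1170 mg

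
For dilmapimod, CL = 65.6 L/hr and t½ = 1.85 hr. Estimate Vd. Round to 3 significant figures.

k = ln 2 / t½ = ln 2 / 1.85 = 0.3747 hr⁻¹
V = CL / k = 65.6 / 0.3747 ≈ 175 L

175 L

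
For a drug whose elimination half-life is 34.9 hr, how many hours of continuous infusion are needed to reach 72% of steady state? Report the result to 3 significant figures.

k = ln 2 / 34.9 = 0.01986 hr⁻¹
f = 1 − e^(−kt)  ⇒  t = −ln(1 − f) / k
t = −ln(1 − 0.72) / 0.01986 = 1.273 / 0.01986 ≈ 64.1 hours

64.1 hours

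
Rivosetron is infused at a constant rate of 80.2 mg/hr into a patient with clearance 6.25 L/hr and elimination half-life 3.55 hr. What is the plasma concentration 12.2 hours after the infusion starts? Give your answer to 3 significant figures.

11.6 mg/L

Css = rate / CL = 80.2 / 6.25 = 12.83 mg/L
k = ln 2 / 3.55 = 0.1953 hr⁻¹
C(t) = Css (1 − e^(−kt)) = 12.83 × (1 − e^(−2.382)) = 12.83 × 0.9076 ≈ 11.6 mg/L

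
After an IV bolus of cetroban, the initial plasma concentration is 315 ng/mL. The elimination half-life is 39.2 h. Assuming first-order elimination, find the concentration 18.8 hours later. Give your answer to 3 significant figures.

226 ng/mL

k = ln 2 / 39.2 = 0.01768 h⁻¹
C(t) = C₀ e^(−kt) = 315 × e^(−0.01768 × 18.8) = 315 × e^(−0.3324) = 315 × 0.7172 ≈ 226 ng/mL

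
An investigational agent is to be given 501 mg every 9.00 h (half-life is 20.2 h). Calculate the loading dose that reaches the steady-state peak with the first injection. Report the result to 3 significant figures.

k = ln 2 / 20.2 = 0.03431 h⁻¹
Accumulation ratio R = 1 / (1 − e^(−kτ)) = 1 / (1 − e^(−0.03431×9.00)) = 1 / (1 − 0.7343) = 3.764
Loading dose = maintenance dose × R = 501 × 3.764 ≈ 1890 mg

1890 mg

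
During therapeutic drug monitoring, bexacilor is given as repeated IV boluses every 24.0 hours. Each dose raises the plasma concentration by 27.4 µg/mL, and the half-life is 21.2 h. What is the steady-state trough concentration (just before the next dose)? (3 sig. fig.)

k = ln 2 / 21.2 = 0.03270 h⁻¹
Fraction remaining after one interval: e^(−kτ) = e^(−0.03270 × 24.0) = 0.4563
R = 1 / (1 − 0.4563) = 1.839
Css,max = 27.4 × 1.839 = 50.39 µg/mL
Css,min = Css,max × e^(−kτ) = 50.39 × 0.4563 ≈ 23.0 µg/mL

23.0 µg/mL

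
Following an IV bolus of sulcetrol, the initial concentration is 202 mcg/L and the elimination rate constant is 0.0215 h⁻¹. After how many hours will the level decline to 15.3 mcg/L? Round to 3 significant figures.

120 hours

C(t) = C₀ e^(−kt)  ⇒  t = ln(C₀/C) / k
t = ln(202/15.3) / 0.02150 = 2.580 / 0.02150 ≈ 120 hours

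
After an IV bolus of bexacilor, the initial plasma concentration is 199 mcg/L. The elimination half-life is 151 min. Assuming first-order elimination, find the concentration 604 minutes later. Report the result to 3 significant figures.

k = ln 2 / 151 = 0.004590 min⁻¹
604 min is 4.000 half-lives, so C = 199 × (1/2)^4.000 = 199 × 0.06250 ≈ 12.4 mcg/L

12.4 mcg/L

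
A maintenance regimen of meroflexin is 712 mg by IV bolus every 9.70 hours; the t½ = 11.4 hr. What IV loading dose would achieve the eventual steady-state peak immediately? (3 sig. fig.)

k = ln 2 / 11.4 = 0.06080 hr⁻¹
Accumulation ratio R = 1 / (1 − e^(−kτ)) = 1 / (1 − e^(−0.06080×9.70)) = 1 / (1 − 0.5544) = 2.244
Loading dose = maintenance dose × R = 712 × 2.244 ≈ 1600 mg

1600 mg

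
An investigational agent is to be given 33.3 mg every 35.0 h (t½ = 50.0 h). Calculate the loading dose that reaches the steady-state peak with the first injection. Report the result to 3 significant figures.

86.6 mg

k = ln 2 / 50.0 = 0.01386 h⁻¹
Accumulation ratio R = 1 / (1 − e^(−kτ)) = 1 / (1 − e^(−0.01386×35.0)) = 1 / (1 − 0.6156) = 2.601
Loading dose = maintenance dose × R = 33.3 × 2.601 ≈ 86.6 mg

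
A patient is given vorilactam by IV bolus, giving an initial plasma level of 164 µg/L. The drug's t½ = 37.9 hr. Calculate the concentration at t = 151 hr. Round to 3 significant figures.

k = ln 2 / 37.9 = 0.01829 hr⁻¹
151 hr is 3.984 half-lives, so C = 164 × (1/2)^3.984 = 164 × 0.06319 ≈ 10.4 µg/L

10.4 µg/L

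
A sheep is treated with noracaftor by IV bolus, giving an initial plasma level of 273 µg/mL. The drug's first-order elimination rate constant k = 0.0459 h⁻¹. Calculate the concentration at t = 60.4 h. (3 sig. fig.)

C(t) = C₀ e^(−kt) = 273 × e^(−0.04590 × 60.4) = 273 × e^(−2.772) = 273 × 0.06251 ≈ 17.1 µg/mL

17.1 µg/mL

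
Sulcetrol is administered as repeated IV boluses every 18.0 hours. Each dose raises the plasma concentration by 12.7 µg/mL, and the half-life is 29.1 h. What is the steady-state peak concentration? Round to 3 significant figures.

36.4 µg/mL

k = ln 2 / 29.1 = 0.02382 h⁻¹
Fraction remaining after one interval: e^(−kτ) = e^(−0.02382 × 18.0) = 0.6513
R = 1 / (1 − 0.6513) = 2.868
Css,max = 12.7 × 2.868 ≈ 36.4 µg/mL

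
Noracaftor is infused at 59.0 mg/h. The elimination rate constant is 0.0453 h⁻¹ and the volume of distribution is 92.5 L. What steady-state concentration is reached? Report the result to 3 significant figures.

CL = k · V = 0.0453 × 92.5 = 4.190 L/h
Css = rate / CL = 59.0 / 4.190 ≈ 14.1 µg/mL

14.1 µg/mL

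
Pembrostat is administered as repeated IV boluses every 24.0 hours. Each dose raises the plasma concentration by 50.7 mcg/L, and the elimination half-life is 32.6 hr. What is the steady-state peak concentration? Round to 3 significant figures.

k = ln 2 / 32.6 = 0.02126 hr⁻¹
Fraction remaining after one interval: e^(−kτ) = e^(−0.02126 × 24.0) = 0.6003
R = 1 / (1 − 0.6003) = 2.502
Css,max = 50.7 × 2.502 ≈ 127 mcg/L

127 mcg/L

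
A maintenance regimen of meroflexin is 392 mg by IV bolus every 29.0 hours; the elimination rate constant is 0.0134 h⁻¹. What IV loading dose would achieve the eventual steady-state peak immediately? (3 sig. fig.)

1220 mg

Accumulation ratio R = 1 / (1 − e^(−kτ)) = 1 / (1 − e^(−0.01340×29.0)) = 1 / (1 − 0.6780) = 3.106
Loading dose = maintenance dose × R = 392 × 3.106 ≈ 1220 mg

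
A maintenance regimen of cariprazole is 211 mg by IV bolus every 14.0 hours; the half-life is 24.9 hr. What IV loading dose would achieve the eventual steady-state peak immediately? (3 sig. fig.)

k = ln 2 / 24.9 = 0.02784 hr⁻¹
Accumulation ratio R = 1 / (1 − e^(−kτ)) = 1 / (1 − e^(−0.02784×14.0)) = 1 / (1 − 0.6772) = 3.098
Loading dose = maintenance dose × R = 211 × 3.098 ≈ 654 mg

654 mg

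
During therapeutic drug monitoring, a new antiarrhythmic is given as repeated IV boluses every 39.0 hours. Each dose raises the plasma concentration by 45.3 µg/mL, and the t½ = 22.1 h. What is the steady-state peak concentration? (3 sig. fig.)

64.2 µg/mL

k = ln 2 / 22.1 = 0.03136 h⁻¹
Fraction remaining after one interval: e^(−kτ) = e^(−0.03136 × 39.0) = 0.2943
R = 1 / (1 − 0.2943) = 1.417
Css,max = 45.3 × 1.417 ≈ 64.2 µg/mL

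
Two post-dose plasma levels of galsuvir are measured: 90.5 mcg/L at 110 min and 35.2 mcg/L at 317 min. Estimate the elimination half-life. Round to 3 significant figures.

k = ln(C₁/C₂) / (t₂ − t₁) = ln(90.5/35.2) / (317 − 110)
  = 0.9443 / 207.0 = 0.004562 min⁻¹
t½ = ln 2 / k = ln 2 / 0.004562 ≈ 152 minutes

152 minutes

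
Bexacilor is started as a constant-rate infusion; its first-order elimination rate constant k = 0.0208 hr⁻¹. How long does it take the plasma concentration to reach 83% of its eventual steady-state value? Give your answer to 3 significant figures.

f = 1 − e^(−kt)  ⇒  t = −ln(1 − f) / k
t = −ln(1 − 0.83) / 0.02080 = 1.772 / 0.02080 ≈ 85.2 hours

85.2 hours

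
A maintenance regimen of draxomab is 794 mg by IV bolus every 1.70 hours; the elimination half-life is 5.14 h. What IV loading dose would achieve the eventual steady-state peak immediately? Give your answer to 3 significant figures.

k = ln 2 / 5.14 = 0.1349 h⁻¹
Accumulation ratio R = 1 / (1 − e^(−kτ)) = 1 / (1 − e^(−0.1349×1.70)) = 1 / (1 − 0.7951) = 4.881
Loading dose = maintenance dose × R = 794 × 4.881 ≈ 3880 mg

3880 mg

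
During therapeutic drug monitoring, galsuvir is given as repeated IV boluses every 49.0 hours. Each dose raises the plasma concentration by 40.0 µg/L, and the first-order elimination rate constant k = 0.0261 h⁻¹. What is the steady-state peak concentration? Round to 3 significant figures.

55.4 µg/L

Fraction remaining after one interval: e^(−kτ) = e^(−0.02610 × 49.0) = 0.2783
R = 1 / (1 − 0.2783) = 1.386
Css,max = 40.0 × 1.386 ≈ 55.4 µg/L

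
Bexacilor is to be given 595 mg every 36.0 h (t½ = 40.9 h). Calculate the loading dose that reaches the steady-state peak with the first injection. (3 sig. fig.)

1300 mg

k = ln 2 / 40.9 = 0.01695 h⁻¹
Accumulation ratio R = 1 / (1 − e^(−kτ)) = 1 / (1 − e^(−0.01695×36.0)) = 1 / (1 − 0.5433) = 2.190
Loading dose = maintenance dose × R = 595 × 2.190 ≈ 1300 mg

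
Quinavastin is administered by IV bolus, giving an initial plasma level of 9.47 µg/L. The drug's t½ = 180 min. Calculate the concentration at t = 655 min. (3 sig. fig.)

k = ln 2 / 180 = 0.003851 min⁻¹
655 min is 3.639 half-lives, so C = 9.47 × (1/2)^3.639 = 9.47 × 0.08028 ≈ 0.760 µg/L

0.760 µg/L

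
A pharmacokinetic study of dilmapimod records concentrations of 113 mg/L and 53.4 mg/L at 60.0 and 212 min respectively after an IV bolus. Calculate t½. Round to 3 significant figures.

k = ln(C₁/C₂) / (t₂ − t₁) = ln(113/53.4) / (212 − 60.0)
  = 0.7496 / 152.0 = 0.004931 min⁻¹
t½ = ln 2 / k = ln 2 / 0.004931 ≈ 141 minutes

141 minutes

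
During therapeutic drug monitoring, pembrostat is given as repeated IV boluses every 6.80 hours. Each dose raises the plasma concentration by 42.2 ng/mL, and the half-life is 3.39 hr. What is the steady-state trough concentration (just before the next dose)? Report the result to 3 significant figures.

14.0 ng/mL

k = ln 2 / 3.39 = 0.2045 hr⁻¹
Fraction remaining after one interval: e^(−kτ) = e^(−0.2045 × 6.80) = 0.2490
R = 1 / (1 − 0.2490) = 1.332
Css,max = 42.2 × 1.332 = 56.19 ng/mL
Css,min = Css,max × e^(−kτ) = 56.19 × 0.2490 ≈ 14.0 ng/mL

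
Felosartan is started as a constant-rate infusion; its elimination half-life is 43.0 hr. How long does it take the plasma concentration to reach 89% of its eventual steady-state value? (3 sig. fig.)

k = ln 2 / 43.0 = 0.01612 hr⁻¹
f = 1 − e^(−kt)  ⇒  t = −ln(1 − f) / k
t = −ln(1 − 0.89) / 0.01612 = 2.207 / 0.01612 ≈ 137 hours

137 hours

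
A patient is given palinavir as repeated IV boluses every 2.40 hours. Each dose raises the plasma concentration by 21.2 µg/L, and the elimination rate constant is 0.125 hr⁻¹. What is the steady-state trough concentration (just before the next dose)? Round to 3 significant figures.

Fraction remaining after one interval: e^(−kτ) = e^(−0.1250 × 2.40) = 0.7408
R = 1 / (1 − 0.7408) = 3.858
Css,max = 21.2 × 3.858 = 81.80 µg/L
Css,min = Css,max × e^(−kτ) = 81.80 × 0.7408 ≈ 60.6 µg/L

60.6 µg/L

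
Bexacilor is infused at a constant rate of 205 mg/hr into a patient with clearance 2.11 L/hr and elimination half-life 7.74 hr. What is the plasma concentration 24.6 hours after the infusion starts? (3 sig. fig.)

86.4 µg/mL

Css = rate / CL = 205 / 2.11 = 97.16 µg/mL
k = ln 2 / 7.74 = 0.08955 hr⁻¹
C(t) = Css (1 − e^(−kt)) = 97.16 × (1 − e^(−2.203)) = 97.16 × 0.8895 ≈ 86.4 µg/mL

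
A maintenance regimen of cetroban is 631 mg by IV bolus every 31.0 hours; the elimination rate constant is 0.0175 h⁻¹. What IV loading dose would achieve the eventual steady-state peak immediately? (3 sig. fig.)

Accumulation ratio R = 1 / (1 − e^(−kτ)) = 1 / (1 − e^(−0.01750×31.0)) = 1 / (1 − 0.5813) = 2.388
Loading dose = maintenance dose × R = 631 × 2.388 ≈ 1510 mg

1510 mg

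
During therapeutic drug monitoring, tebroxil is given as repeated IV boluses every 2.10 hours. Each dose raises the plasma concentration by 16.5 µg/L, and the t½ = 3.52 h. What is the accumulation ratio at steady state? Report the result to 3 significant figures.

2.95

k = ln 2 / 3.52 = 0.1969 h⁻¹
Fraction remaining after one interval: e^(−kτ) = e^(−0.1969 × 2.10) = 0.6613
R = 1 / (1 − 0.6613) = 1 / 0.3387 ≈ 2.95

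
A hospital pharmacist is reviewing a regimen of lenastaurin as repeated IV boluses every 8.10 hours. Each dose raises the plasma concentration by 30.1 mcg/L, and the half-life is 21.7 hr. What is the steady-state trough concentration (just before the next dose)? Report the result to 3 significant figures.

k = ln 2 / 21.7 = 0.03194 hr⁻¹
Fraction remaining after one interval: e^(−kτ) = e^(−0.03194 × 8.10) = 0.7720
R = 1 / (1 − 0.7720) = 4.387
Css,max = 30.1 × 4.387 = 132.0 mcg/L
Css,min = Css,max × e^(−kτ) = 132.0 × 0.7720 ≈ 102 mcg/L

102 mcg/L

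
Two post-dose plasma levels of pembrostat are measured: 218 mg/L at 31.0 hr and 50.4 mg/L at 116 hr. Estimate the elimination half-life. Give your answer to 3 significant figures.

40.2 hours

k = ln(C₁/C₂) / (t₂ − t₁) = ln(218/50.4) / (116 − 31.0)
  = 1.465 / 85.00 = 0.01723 hr⁻¹
t½ = ln 2 / k = ln 2 / 0.01723 ≈ 40.2 hours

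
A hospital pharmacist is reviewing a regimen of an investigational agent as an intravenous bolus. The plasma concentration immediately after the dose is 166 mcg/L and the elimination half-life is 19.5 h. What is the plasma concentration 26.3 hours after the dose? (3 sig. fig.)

65.2 mcg/L

k = ln 2 / 19.5 = 0.03555 h⁻¹
C(t) = C₀ e^(−kt) = 166 × e^(−0.03555 × 26.3) = 166 × e^(−0.9349) = 166 × 0.3926 ≈ 65.2 mcg/L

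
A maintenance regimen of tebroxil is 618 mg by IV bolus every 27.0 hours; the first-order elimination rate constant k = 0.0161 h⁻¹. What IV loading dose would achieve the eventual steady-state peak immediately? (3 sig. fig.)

Accumulation ratio R = 1 / (1 − e^(−kτ)) = 1 / (1 − e^(−0.01610×27.0)) = 1 / (1 − 0.6475) = 2.837
Loading dose = maintenance dose × R = 618 × 2.837 ≈ 1750 mg

1750 mg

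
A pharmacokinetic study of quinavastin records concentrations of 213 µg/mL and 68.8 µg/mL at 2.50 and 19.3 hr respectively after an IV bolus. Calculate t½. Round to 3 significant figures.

k = ln(C₁/C₂) / (t₂ − t₁) = ln(213/68.8) / (19.3 − 2.50)
  = 1.130 / 16.80 = 0.06727 hr⁻¹
t½ = ln 2 / k = ln 2 / 0.06727 ≈ 10.3 hours

10.3 hours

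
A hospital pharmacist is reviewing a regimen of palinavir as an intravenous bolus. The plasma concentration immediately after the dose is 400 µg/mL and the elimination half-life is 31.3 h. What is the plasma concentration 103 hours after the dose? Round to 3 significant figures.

k = ln 2 / 31.3 = 0.02215 h⁻¹
103 h is 3.291 half-lives, so C = 400 × (1/2)^3.291 = 400 × 0.1022 ≈ 40.9 µg/mL

40.9 µg/mL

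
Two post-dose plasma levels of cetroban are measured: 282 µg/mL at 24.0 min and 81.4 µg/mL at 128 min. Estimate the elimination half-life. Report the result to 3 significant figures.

k = ln(C₁/C₂) / (t₂ − t₁) = ln(282/81.4) / (128 − 24.0)
  = 1.243 / 104.0 = 0.01195 min⁻¹
t½ = ln 2 / k = ln 2 / 0.01195 ≈ 58.0 minutes

58.0 minutes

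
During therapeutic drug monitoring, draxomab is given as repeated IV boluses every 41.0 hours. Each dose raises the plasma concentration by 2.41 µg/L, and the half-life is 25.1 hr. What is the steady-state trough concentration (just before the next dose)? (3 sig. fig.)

k = ln 2 / 25.1 = 0.02762 hr⁻¹
Fraction remaining after one interval: e^(−kτ) = e^(−0.02762 × 41.0) = 0.3223
R = 1 / (1 − 0.3223) = 1.476
Css,max = 2.41 × 1.476 = 3.556 µg/L
Css,min = Css,max × e^(−kτ) = 3.556 × 0.3223 ≈ 1.15 µg/L

1.15 µg/L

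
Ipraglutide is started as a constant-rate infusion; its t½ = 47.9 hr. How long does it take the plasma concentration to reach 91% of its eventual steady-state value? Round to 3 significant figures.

k = ln 2 / 47.9 = 0.01447 hr⁻¹
f = 1 − e^(−kt)  ⇒  t = −ln(1 − f) / k
t = −ln(1 − 0.91) / 0.01447 = 2.408 / 0.01447 ≈ 166 hours

166 hours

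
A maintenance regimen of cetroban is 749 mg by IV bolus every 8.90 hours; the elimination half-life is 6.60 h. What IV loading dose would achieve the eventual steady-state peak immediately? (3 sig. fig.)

k = ln 2 / 6.60 = 0.1050 h⁻¹
Accumulation ratio R = 1 / (1 − e^(−kτ)) = 1 / (1 − e^(−0.1050×8.90)) = 1 / (1 − 0.3927) = 1.647
Loading dose = maintenance dose × R = 749 × 1.647 ≈ 1230 mg

1230 mg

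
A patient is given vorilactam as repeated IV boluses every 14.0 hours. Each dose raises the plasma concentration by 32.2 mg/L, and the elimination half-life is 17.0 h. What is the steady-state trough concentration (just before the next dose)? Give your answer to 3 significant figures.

k = ln 2 / 17.0 = 0.04077 h⁻¹
Fraction remaining after one interval: e^(−kτ) = e^(−0.04077 × 14.0) = 0.5651
R = 1 / (1 − 0.5651) = 2.299
Css,max = 32.2 × 2.299 = 74.03 mg/L
Css,min = Css,max × e^(−kτ) = 74.03 × 0.5651 ≈ 41.8 mg/L

41.8 mg/L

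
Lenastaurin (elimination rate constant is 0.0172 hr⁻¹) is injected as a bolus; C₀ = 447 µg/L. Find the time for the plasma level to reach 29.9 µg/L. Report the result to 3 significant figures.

157 hours

C(t) = C₀ e^(−kt)  ⇒  t = ln(C₀/C) / k
t = ln(447/29.9) / 0.01720 = 2.705 / 0.01720 ≈ 157 hours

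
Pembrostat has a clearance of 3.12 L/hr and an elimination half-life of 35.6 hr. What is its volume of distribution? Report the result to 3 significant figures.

160 L

k = ln 2 / t½ = ln 2 / 35.6 = 0.01947 hr⁻¹
V = CL / k = 3.12 / 0.01947 ≈ 160 L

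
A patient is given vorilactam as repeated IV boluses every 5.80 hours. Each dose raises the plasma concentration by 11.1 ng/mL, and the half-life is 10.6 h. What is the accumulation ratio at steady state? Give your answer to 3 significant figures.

k = ln 2 / 10.6 = 0.06539 h⁻¹
Fraction remaining after one interval: e^(−kτ) = e^(−0.06539 × 5.80) = 0.6844
R = 1 / (1 − 0.6844) = 1 / 0.3156 ≈ 3.17

3.17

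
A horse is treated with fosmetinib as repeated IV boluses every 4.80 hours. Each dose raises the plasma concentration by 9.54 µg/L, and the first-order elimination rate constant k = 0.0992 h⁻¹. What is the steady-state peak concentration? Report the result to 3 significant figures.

25.2 µg/L

Fraction remaining after one interval: e^(−kτ) = e^(−0.09920 × 4.80) = 0.6212
R = 1 / (1 − 0.6212) = 2.640
Css,max = 9.54 × 2.640 ≈ 25.2 µg/L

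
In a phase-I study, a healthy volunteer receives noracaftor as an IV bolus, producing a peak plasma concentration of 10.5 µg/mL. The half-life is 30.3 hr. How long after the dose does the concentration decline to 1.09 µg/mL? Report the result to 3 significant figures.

k = ln 2 / 30.3 = 0.02288 hr⁻¹
C(t) = C₀ e^(−kt)  ⇒  t = ln(C₀/C) / k
t = ln(10.5/1.09) / 0.02288 = 2.265 / 0.02288 ≈ 99.0 hours

99.0 hours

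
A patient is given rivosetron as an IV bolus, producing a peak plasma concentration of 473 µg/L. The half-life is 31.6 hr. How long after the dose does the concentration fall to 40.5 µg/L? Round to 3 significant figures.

k = ln 2 / 31.6 = 0.02194 hr⁻¹
C(t) = C₀ e^(−kt)  ⇒  t = ln(C₀/C) / k
t = ln(473/40.5) / 0.02194 = 2.458 / 0.02194 ≈ 112 hours

112 hours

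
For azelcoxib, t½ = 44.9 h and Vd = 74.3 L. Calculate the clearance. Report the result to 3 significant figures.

1.15 L/h

k = ln 2 / t½ = ln 2 / 44.9 = 0.01544 h⁻¹
CL = k · V = 0.01544 × 74.3 ≈ 1.15 L/h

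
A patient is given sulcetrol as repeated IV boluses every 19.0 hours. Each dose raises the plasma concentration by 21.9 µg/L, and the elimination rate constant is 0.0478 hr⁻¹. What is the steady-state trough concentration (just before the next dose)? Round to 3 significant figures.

Fraction remaining after one interval: e^(−kτ) = e^(−0.04780 × 19.0) = 0.4032
R = 1 / (1 − 0.4032) = 1.676
Css,max = 21.9 × 1.676 = 36.70 µg/L
Css,min = Css,max × e^(−kτ) = 36.70 × 0.4032 ≈ 14.8 µg/L

14.8 µg/L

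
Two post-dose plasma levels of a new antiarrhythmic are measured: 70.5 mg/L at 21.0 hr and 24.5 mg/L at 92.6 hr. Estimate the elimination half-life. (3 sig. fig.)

k = ln(C₁/C₂) / (t₂ − t₁) = ln(70.5/24.5) / (92.6 − 21.0)
  = 1.057 / 71.60 = 0.01476 hr⁻¹
t½ = ln 2 / k = ln 2 / 0.01476 ≈ 47.0 hours

47.0 hours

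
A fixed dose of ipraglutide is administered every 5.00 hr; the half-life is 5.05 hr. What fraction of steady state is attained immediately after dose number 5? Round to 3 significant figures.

0.968

k = ln 2 / 5.05 = 0.1373 hr⁻¹
f_n = 1 − e^(−nkτ) = 1 − e^(−5 × 0.1373 × 5.00) = 1 − e^(−3.431) = 1 − 0.03234 ≈ 0.968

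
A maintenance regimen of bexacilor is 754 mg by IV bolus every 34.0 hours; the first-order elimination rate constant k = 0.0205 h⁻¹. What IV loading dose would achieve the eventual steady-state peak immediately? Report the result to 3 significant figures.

1500 mg

Accumulation ratio R = 1 / (1 − e^(−kτ)) = 1 / (1 − e^(−0.02050×34.0)) = 1 / (1 − 0.4981) = 1.992
Loading dose = maintenance dose × R = 754 × 1.992 ≈ 1500 mg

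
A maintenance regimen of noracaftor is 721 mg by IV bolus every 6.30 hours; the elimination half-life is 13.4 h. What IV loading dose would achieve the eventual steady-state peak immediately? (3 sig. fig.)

k = ln 2 / 13.4 = 0.05173 h⁻¹
Accumulation ratio R = 1 / (1 − e^(−kτ)) = 1 / (1 − e^(−0.05173×6.30)) = 1 / (1 − 0.7219) = 3.596
Loading dose = maintenance dose × R = 721 × 3.596 ≈ 2590 mg

2590 mg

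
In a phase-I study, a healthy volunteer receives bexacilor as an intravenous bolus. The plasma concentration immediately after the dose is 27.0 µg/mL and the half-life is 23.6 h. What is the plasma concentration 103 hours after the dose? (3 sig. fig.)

k = ln 2 / 23.6 = 0.02937 h⁻¹
103 h is 4.364 half-lives, so C = 27.0 × (1/2)^4.364 = 27.0 × 0.04855 ≈ 1.31 µg/mL

1.31 µg/mL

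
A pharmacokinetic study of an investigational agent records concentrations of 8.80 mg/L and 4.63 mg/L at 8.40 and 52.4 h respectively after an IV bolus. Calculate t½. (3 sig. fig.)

k = ln(C₁/C₂) / (t₂ − t₁) = ln(8.80/4.63) / (52.4 − 8.40)
  = 0.6422 / 44.00 = 0.01460 h⁻¹
t½ = ln 2 / k = ln 2 / 0.01460 ≈ 47.5 hours

47.5 hours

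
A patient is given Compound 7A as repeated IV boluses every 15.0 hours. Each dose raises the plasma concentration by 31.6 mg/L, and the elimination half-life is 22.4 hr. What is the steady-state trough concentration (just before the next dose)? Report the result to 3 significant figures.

53.5 mg/L

k = ln 2 / 22.4 = 0.03094 hr⁻¹
Fraction remaining after one interval: e^(−kτ) = e^(−0.03094 × 15.0) = 0.6287
R = 1 / (1 − 0.6287) = 2.693
Css,max = 31.6 × 2.693 = 85.10 mg/L
Css,min = Css,max × e^(−kτ) = 85.10 × 0.6287 ≈ 53.5 mg/L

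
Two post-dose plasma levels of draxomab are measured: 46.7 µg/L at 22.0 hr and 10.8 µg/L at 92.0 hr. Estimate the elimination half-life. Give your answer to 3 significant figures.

k = ln(C₁/C₂) / (t₂ − t₁) = ln(46.7/10.8) / (92.0 − 22.0)
  = 1.464 / 70.00 = 0.02092 hr⁻¹
t½ = ln 2 / k = ln 2 / 0.02092 ≈ 33.1 hours

33.1 hours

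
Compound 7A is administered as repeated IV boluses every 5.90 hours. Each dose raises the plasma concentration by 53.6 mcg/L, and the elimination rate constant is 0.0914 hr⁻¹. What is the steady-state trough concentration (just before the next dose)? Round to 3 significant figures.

Fraction remaining after one interval: e^(−kτ) = e^(−0.09140 × 5.90) = 0.5832
R = 1 / (1 − 0.5832) = 2.399
Css,max = 53.6 × 2.399 = 128.6 mcg/L
Css,min = Css,max × e^(−kτ) = 128.6 × 0.5832 ≈ 75.0 mcg/L

75.0 mcg/L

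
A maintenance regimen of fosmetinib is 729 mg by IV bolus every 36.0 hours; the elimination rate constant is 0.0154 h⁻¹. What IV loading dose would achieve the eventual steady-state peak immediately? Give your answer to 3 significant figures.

1710 mg

Accumulation ratio R = 1 / (1 − e^(−kτ)) = 1 / (1 − e^(−0.01540×36.0)) = 1 / (1 − 0.5744) = 2.350
Loading dose = maintenance dose × R = 729 × 2.350 ≈ 1710 mg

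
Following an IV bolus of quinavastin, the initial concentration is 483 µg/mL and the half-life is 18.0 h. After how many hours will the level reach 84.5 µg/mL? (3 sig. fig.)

45.3 hours

k = ln 2 / 18.0 = 0.03851 h⁻¹
C(t) = C₀ e^(−kt)  ⇒  t = ln(C₀/C) / k
t = ln(483/84.5) / 0.03851 = 1.743 / 0.03851 ≈ 45.3 hours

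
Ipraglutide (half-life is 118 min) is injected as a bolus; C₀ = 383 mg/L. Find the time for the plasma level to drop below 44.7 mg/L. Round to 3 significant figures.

k = ln 2 / 118 = 0.005874 min⁻¹
C(t) = C₀ e^(−kt)  ⇒  t = ln(C₀/C) / k
t = ln(383/44.7) / 0.005874 = 2.148 / 0.005874 ≈ 366 minutes

366 minutes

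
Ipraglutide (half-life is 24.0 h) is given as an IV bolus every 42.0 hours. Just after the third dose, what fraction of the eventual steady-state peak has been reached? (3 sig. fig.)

0.974

k = ln 2 / 24.0 = 0.02888 h⁻¹
f_n = 1 − e^(−nkτ) = 1 − e^(−3 × 0.02888 × 42.0) = 1 − e^(−3.639) = 1 − 0.02628 ≈ 0.974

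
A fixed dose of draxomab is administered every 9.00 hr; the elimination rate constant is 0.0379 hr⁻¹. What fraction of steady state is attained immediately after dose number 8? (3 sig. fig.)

f_n = 1 − e^(−nkτ) = 1 − e^(−8 × 0.03790 × 9.00) = 1 − e^(−2.729) = 1 − 0.06530 ≈ 0.935

0.935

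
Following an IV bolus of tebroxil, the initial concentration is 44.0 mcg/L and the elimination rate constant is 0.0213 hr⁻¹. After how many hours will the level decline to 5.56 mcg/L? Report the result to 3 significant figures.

C(t) = C₀ e^(−kt)  ⇒  t = ln(C₀/C) / k
t = ln(44.0/5.56) / 0.02130 = 2.069 / 0.02130 ≈ 97.1 hours

97.1 hours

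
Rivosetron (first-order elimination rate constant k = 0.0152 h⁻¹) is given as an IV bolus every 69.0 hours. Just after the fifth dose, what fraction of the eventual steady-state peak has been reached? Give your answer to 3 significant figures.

0.995

f_n = 1 − e^(−nkτ) = 1 − e^(−5 × 0.01520 × 69.0) = 1 − e^(−5.244) = 1 − 0.005279 ≈ 0.995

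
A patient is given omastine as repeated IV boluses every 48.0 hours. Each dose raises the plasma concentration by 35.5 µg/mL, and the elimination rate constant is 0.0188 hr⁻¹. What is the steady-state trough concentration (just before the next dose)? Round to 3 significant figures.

Fraction remaining after one interval: e^(−kτ) = e^(−0.01880 × 48.0) = 0.4056
R = 1 / (1 − 0.4056) = 1.682
Css,max = 35.5 × 1.682 = 59.72 µg/mL
Css,min = Css,max × e^(−kτ) = 59.72 × 0.4056 ≈ 24.2 µg/mL

24.2 µg/mL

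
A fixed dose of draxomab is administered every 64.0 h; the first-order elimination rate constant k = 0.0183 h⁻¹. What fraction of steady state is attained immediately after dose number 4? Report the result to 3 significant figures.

f_n = 1 − e^(−nkτ) = 1 − e^(−4 × 0.01830 × 64.0) = 1 − e^(−4.685) = 1 − 0.009235 ≈ 0.991

0.991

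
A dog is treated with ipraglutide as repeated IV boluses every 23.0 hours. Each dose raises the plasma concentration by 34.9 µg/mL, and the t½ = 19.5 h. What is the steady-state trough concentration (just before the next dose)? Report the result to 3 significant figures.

27.6 µg/mL

k = ln 2 / 19.5 = 0.03555 h⁻¹
Fraction remaining after one interval: e^(−kτ) = e^(−0.03555 × 23.0) = 0.4415
R = 1 / (1 − 0.4415) = 1.791
Css,max = 34.9 × 1.791 = 62.49 µg/mL
Css,min = Css,max × e^(−kτ) = 62.49 × 0.4415 ≈ 27.6 µg/mL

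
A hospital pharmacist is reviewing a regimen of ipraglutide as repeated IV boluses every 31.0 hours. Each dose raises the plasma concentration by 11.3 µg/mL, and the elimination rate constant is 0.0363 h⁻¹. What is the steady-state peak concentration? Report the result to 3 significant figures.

Fraction remaining after one interval: e^(−kτ) = e^(−0.03630 × 31.0) = 0.3246
R = 1 / (1 − 0.3246) = 1.481
Css,max = 11.3 × 1.481 ≈ 16.7 µg/mL

16.7 µg/mL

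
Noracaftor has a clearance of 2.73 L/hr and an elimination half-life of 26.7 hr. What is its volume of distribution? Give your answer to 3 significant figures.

105 L

k = ln 2 / t½ = ln 2 / 26.7 = 0.02596 hr⁻¹
V = CL / k = 2.73 / 0.02596 ≈ 105 L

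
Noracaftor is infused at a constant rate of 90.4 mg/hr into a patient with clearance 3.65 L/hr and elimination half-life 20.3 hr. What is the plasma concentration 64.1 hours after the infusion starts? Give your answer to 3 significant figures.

Css = rate / CL = 90.4 / 3.65 = 24.77 µg/mL
k = ln 2 / 20.3 = 0.03415 hr⁻¹
C(t) = Css (1 − e^(−kt)) = 24.77 × (1 − e^(−2.189)) = 24.77 × 0.8879 ≈ 22.0 µg/mL

22.0 µg/mL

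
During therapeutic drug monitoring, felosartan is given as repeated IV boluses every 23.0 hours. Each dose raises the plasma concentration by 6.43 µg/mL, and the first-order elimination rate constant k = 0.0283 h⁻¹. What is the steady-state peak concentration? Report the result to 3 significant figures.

Fraction remaining after one interval: e^(−kτ) = e^(−0.02830 × 23.0) = 0.5216
R = 1 / (1 − 0.5216) = 2.090
Css,max = 6.43 × 2.090 ≈ 13.4 µg/mL

13.4 µg/mL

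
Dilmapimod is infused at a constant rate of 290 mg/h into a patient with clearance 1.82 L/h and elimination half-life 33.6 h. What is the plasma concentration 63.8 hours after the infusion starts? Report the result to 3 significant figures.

Css = rate / CL = 290 / 1.82 = 159.3 mg/L
k = ln 2 / 33.6 = 0.02063 h⁻¹
C(t) = Css (1 − e^(−kt)) = 159.3 × (1 − e^(−1.316)) = 159.3 × 0.7318 ≈ 117 mg/L

117 mg/L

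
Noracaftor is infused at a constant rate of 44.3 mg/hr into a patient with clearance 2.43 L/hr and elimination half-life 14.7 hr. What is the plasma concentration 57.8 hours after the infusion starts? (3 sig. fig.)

17.0 µg/mL

Css = rate / CL = 44.3 / 2.43 = 18.23 µg/mL
k = ln 2 / 14.7 = 0.04715 hr⁻¹
C(t) = Css (1 − e^(−kt)) = 18.23 × (1 − e^(−2.725)) = 18.23 × 0.9345 ≈ 17.0 µg/mL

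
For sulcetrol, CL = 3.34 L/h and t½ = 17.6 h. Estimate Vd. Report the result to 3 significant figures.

84.8 L

k = ln 2 / t½ = ln 2 / 17.6 = 0.03938 h⁻¹
V = CL / k = 3.34 / 0.03938 ≈ 84.8 L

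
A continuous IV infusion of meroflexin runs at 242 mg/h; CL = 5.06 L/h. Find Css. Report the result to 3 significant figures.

Css = infusion rate / CL = 242 / 5.06 ≈ 47.8 mg/L

47.8 mg/L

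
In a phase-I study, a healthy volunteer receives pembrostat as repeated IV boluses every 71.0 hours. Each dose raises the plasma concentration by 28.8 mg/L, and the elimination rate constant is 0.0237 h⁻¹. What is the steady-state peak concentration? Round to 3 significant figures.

35.4 mg/L

Fraction remaining after one interval: e^(−kτ) = e^(−0.02370 × 71.0) = 0.1859
R = 1 / (1 − 0.1859) = 1.228
Css,max = 28.8 × 1.228 ≈ 35.4 mg/L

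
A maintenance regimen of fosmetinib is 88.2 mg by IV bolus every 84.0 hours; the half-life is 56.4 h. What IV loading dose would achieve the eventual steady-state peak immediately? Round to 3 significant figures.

k = ln 2 / 56.4 = 0.01229 h⁻¹
Accumulation ratio R = 1 / (1 − e^(−kτ)) = 1 / (1 − e^(−0.01229×84.0)) = 1 / (1 − 0.3562) = 1.553
Loading dose = maintenance dose × R = 88.2 × 1.553 ≈ 137 mg

137 mg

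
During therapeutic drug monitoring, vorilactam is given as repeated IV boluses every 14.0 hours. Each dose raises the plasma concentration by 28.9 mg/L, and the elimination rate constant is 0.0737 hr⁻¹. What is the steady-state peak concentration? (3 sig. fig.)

Fraction remaining after one interval: e^(−kτ) = e^(−0.07370 × 14.0) = 0.3564
R = 1 / (1 − 0.3564) = 1.554
Css,max = 28.9 × 1.554 ≈ 44.9 mg/L

44.9 mg/L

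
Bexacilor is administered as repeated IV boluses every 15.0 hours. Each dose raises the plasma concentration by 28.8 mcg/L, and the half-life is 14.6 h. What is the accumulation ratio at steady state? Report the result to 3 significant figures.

1.96

k = ln 2 / 14.6 = 0.04748 h⁻¹
Fraction remaining after one interval: e^(−kτ) = e^(−0.04748 × 15.0) = 0.4906
R = 1 / (1 − 0.4906) = 1 / 0.5094 ≈ 1.96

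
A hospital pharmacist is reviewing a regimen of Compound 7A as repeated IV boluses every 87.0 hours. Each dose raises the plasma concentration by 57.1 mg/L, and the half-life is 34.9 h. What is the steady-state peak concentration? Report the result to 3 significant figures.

69.4 mg/L

k = ln 2 / 34.9 = 0.01986 h⁻¹
Fraction remaining after one interval: e^(−kτ) = e^(−0.01986 × 87.0) = 0.1777
R = 1 / (1 − 0.1777) = 1.216
Css,max = 57.1 × 1.216 ≈ 69.4 mg/L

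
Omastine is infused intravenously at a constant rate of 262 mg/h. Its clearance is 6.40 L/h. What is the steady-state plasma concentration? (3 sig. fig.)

Css = infusion rate / CL = 262 / 6.40 ≈ 40.9 µg/mL

40.9 µg/mL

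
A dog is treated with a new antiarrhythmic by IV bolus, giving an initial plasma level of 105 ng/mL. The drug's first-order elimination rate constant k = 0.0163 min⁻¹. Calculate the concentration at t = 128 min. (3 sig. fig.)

13.0 ng/mL

C(t) = C₀ e^(−kt) = 105 × e^(−0.01630 × 128) = 105 × e^(−2.086) = 105 × 0.1241 ≈ 13.0 ng/mL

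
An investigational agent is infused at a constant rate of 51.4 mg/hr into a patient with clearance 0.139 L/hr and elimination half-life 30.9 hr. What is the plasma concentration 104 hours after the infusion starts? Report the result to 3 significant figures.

334 µg/mL

Css = rate / CL = 51.4 / 0.139 = 369.8 µg/mL
k = ln 2 / 30.9 = 0.02243 hr⁻¹
C(t) = Css (1 − e^(−kt)) = 369.8 × (1 − e^(−2.333)) = 369.8 × 0.9030 ≈ 334 µg/mL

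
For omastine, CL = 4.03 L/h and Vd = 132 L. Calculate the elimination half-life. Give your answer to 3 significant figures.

k = CL / V = 4.03 / 132 = 0.03053 h⁻¹
t½ = ln 2 / k = ln 2 / 0.03053 ≈ 22.7 hours

22.7 hours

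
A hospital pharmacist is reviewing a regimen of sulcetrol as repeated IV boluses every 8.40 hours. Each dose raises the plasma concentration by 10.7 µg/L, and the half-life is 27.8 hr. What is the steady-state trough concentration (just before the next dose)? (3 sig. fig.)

45.9 µg/L

k = ln 2 / 27.8 = 0.02493 hr⁻¹
Fraction remaining after one interval: e^(−kτ) = e^(−0.02493 × 8.40) = 0.8110
R = 1 / (1 − 0.8110) = 5.292
Css,max = 10.7 × 5.292 = 56.63 µg/L
Css,min = Css,max × e^(−kτ) = 56.63 × 0.8110 ≈ 45.9 µg/L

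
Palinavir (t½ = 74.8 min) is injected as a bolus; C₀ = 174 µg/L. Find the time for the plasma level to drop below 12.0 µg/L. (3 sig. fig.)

k = ln 2 / 74.8 = 0.009267 min⁻¹
C(t) = C₀ e^(−kt)  ⇒  t = ln(C₀/C) / k
t = ln(174/12.0) / 0.009267 = 2.674 / 0.009267 ≈ 289 minutes

289 minutes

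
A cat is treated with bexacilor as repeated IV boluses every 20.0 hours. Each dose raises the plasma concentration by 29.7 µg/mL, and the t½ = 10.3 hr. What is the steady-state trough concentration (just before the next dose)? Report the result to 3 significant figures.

10.5 µg/mL

k = ln 2 / 10.3 = 0.06730 hr⁻¹
Fraction remaining after one interval: e^(−kτ) = e^(−0.06730 × 20.0) = 0.2603
R = 1 / (1 − 0.2603) = 1.352
Css,max = 29.7 × 1.352 = 40.15 µg/mL
Css,min = Css,max × e^(−kτ) = 40.15 × 0.2603 ≈ 10.5 µg/mL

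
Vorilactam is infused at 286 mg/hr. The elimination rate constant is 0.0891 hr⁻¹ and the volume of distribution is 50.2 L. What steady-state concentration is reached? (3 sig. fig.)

63.9 µg/mL

CL = k · V = 0.0891 × 50.2 = 4.473 L/hr
Css = rate / CL = 286 / 4.473 ≈ 63.9 µg/mL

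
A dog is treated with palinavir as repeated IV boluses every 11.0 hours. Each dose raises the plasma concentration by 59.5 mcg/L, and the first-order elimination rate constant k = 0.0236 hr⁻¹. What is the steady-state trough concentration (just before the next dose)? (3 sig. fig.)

201 mcg/L

Fraction remaining after one interval: e^(−kτ) = e^(−0.02360 × 11.0) = 0.7714
R = 1 / (1 − 0.7714) = 4.374
Css,max = 59.5 × 4.374 = 260.2 mcg/L
Css,min = Css,max × e^(−kτ) = 260.2 × 0.7714 ≈ 201 mcg/L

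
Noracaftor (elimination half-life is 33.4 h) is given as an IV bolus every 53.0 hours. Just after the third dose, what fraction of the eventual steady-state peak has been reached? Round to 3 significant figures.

0.963

k = ln 2 / 33.4 = 0.02075 h⁻¹
f_n = 1 − e^(−nkτ) = 1 − e^(−3 × 0.02075 × 53.0) = 1 − e^(−3.300) = 1 − 0.03689 ≈ 0.963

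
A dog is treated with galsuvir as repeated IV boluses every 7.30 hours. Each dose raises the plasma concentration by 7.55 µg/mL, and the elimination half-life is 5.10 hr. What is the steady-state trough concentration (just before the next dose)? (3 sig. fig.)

k = ln 2 / 5.10 = 0.1359 hr⁻¹
Fraction remaining after one interval: e^(−kτ) = e^(−0.1359 × 7.30) = 0.3708
R = 1 / (1 − 0.3708) = 1.589
Css,max = 7.55 × 1.589 = 12.00 µg/mL
Css,min = Css,max × e^(−kτ) = 12.00 × 0.3708 ≈ 4.45 µg/mL

4.45 µg/mL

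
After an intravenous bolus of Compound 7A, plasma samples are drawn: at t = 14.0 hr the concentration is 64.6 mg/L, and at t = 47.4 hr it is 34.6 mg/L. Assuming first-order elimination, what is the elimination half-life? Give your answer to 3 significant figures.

k = ln(C₁/C₂) / (t₂ − t₁) = ln(64.6/34.6) / (47.4 − 14.0)
  = 0.6244 / 33.40 = 0.01869 hr⁻¹
t½ = ln 2 / k = ln 2 / 0.01869 ≈ 37.1 hours

37.1 hours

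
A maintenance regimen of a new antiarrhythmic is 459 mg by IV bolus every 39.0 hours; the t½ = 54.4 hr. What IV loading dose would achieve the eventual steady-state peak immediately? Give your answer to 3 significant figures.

1170 mg

k = ln 2 / 54.4 = 0.01274 hr⁻¹
Accumulation ratio R = 1 / (1 − e^(−kτ)) = 1 / (1 − e^(−0.01274×39.0)) = 1 / (1 − 0.6084) = 2.554
Loading dose = maintenance dose × R = 459 × 2.554 ≈ 1170 mg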